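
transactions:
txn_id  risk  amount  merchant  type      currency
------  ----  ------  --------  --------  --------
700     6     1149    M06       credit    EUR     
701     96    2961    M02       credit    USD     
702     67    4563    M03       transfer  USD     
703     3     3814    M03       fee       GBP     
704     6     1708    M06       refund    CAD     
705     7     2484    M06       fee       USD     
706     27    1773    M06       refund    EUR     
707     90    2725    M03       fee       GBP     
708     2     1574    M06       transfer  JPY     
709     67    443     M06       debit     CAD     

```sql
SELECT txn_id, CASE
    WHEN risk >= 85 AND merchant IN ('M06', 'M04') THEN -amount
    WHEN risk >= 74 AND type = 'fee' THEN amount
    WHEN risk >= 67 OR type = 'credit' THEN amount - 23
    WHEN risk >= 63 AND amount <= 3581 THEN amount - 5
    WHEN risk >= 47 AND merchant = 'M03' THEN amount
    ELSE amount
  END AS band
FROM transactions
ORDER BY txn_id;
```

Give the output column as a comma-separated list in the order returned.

txn_id=700: risk >= 67 OR type = 'credit' → 1126
txn_id=701: risk >= 67 OR type = 'credit' → 2938
txn_id=702: risk >= 67 OR type = 'credit' → 4540
txn_id=703: ELSE → 3814
txn_id=704: ELSE → 1708
txn_id=705: ELSE → 2484
txn_id=706: ELSE → 1773
txn_id=707: risk >= 74 AND type = 'fee' → 2725
txn_id=708: ELSE → 1574
txn_id=709: risk >= 67 OR type = 'credit' → 420

1126, 2938, 4540, 3814, 1708, 2484, 1773, 2725, 1574, 420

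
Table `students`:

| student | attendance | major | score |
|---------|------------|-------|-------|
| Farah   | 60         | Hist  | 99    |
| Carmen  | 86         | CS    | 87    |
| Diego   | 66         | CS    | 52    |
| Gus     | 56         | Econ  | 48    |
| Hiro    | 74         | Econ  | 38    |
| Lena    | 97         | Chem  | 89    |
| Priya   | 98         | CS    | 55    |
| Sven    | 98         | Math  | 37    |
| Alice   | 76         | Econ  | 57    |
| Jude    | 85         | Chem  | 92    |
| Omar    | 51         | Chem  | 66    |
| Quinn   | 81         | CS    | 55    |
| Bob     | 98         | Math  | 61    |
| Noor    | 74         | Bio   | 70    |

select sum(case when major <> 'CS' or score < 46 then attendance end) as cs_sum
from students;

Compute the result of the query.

769

student=Farah: ✓ → 60
student=Carmen: ✗
student=Diego: ✗
student=Gus: ✓ → 56
student=Hiro: ✓ → 74
student=Lena: ✓ → 97
student=Priya: ✗
student=Sven: ✓ → 98
student=Alice: ✓ → 76
student=Jude: ✓ → 85
student=Omar: ✓ → 51
student=Quinn: ✗
student=Bob: ✓ → 98
student=Noor: ✓ → 74
cs_sum = 60 + 56 + 74 + 97 + 98 + 76 + 85 + 51 + 98 + 74 = 769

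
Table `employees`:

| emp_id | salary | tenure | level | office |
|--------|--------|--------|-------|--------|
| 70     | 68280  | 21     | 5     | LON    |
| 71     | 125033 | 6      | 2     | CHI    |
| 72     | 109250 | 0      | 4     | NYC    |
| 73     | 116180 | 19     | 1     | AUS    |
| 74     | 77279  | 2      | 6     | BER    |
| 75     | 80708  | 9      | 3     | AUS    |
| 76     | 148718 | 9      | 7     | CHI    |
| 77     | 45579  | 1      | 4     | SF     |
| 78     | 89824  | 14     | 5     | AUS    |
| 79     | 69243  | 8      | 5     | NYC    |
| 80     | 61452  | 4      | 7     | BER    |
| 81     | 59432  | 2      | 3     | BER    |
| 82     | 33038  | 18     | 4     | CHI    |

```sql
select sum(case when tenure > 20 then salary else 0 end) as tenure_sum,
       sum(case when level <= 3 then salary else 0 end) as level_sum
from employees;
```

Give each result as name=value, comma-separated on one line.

tenure_sum=68280, level_sum=381353

[tenure_sum: tenure > 20]
emp_id=70: ✓ → 68280
emp_id=71: ✗
emp_id=72: ✗
emp_id=73: ✗
emp_id=74: ✗
emp_id=75: ✗
emp_id=76: ✗
emp_id=77: ✗
emp_id=78: ✗
emp_id=79: ✗
emp_id=80: ✗
emp_id=81: ✗
emp_id=82: ✗
tenure_sum = 68280
—
[level_sum: level <= 3]
emp_id=70: ✗
emp_id=71: ✓ → 125033
emp_id=72: ✗
emp_id=73: ✓ → 116180
emp_id=74: ✗
emp_id=75: ✓ → 80708
emp_id=76: ✗
emp_id=77: ✗
emp_id=78: ✗
emp_id=79: ✗
emp_id=80: ✗
emp_id=81: ✓ → 59432
emp_id=82: ✗
level_sum = 125033 + 116180 + 80708 + 59432 = 381353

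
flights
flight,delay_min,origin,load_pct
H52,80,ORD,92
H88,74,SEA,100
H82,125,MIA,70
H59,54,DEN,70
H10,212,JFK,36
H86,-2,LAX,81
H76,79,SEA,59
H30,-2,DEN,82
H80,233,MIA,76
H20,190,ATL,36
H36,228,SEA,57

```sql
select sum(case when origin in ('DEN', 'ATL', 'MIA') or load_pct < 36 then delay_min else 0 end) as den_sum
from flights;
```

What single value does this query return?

flight=H52: ✗
flight=H88: ✗
flight=H82: ✓ → 125
flight=H59: ✓ → 54
flight=H10: ✗
flight=H86: ✗
flight=H76: ✗
flight=H30: ✓ → -2
flight=H80: ✓ → 233
flight=H20: ✓ → 190
flight=H36: ✗
den_sum = 125 + 54 + -2 + 233 + 190 = 600

600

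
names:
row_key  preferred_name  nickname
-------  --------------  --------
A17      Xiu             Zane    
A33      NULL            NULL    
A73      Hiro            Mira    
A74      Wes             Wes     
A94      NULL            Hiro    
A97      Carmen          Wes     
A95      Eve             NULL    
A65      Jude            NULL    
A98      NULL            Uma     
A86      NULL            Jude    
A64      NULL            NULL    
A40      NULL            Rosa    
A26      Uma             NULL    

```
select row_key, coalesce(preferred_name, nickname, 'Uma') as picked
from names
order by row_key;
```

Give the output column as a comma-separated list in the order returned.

row_key=A17: preferred_name=Xiu → Xiu
row_key=A26: preferred_name=Uma → Uma
row_key=A33: preferred_name=NULL, nickname=NULL, → literal Uma → Uma
row_key=A40: preferred_name=NULL, nickname=Rosa → Rosa
row_key=A64: preferred_name=NULL, nickname=NULL, → literal Uma → Uma
row_key=A65: preferred_name=Jude → Jude
row_key=A73: preferred_name=Hiro → Hiro
row_key=A74: preferred_name=Wes → Wes
row_key=A86: preferred_name=NULL, nickname=Jude → Jude
row_key=A94: preferred_name=NULL, nickname=Hiro → Hiro
row_key=A95: preferred_name=Eve → Eve
row_key=A97: preferred_name=Carmen → Carmen
row_key=A98: preferred_name=NULL, nickname=Uma → Uma

Xiu, Uma, Uma, Rosa, Uma, Jude, Hiro, Wes, Jude, Hiro, Eve, Carmen, Uma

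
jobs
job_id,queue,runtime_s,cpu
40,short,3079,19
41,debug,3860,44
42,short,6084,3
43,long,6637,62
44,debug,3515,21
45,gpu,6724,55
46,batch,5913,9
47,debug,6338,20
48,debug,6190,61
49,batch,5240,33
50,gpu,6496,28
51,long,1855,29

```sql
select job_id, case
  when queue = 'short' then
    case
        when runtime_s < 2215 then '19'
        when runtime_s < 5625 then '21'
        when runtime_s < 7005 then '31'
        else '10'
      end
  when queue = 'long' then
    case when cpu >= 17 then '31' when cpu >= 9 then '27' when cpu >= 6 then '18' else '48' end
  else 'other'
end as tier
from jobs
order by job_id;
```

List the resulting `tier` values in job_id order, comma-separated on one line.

21, other, 31, 31, other, other, other, other, other, other, other, 31

job_id=40: queue='short' → inner[runtime_s < 5625] → 21
job_id=41: queue='debug' → outer ELSE → other
job_id=42: queue='short' → inner[runtime_s < 7005] → 31
job_id=43: queue='long' → inner[cpu >= 17] → 31
job_id=44: queue='debug' → outer ELSE → other
job_id=45: queue='gpu' → outer ELSE → other
job_id=46: queue='batch' → outer ELSE → other
job_id=47: queue='debug' → outer ELSE → other
job_id=48: queue='debug' → outer ELSE → other
job_id=49: queue='batch' → outer ELSE → other
job_id=50: queue='gpu' → outer ELSE → other
job_id=51: queue='long' → inner[cpu >= 17] → 31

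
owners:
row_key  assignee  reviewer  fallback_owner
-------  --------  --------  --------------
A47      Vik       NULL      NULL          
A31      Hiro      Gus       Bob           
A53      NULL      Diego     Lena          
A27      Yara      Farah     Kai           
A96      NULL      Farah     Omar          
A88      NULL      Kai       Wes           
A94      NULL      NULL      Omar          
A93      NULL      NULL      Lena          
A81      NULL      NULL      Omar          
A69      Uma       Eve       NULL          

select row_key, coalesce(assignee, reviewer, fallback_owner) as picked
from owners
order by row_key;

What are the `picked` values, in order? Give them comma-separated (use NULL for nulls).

row_key=A27: assignee=Yara → Yara
row_key=A31: assignee=Hiro → Hiro
row_key=A47: assignee=Vik → Vik
row_key=A53: assignee=NULL, reviewer=Diego → Diego
row_key=A69: assignee=Uma → Uma
row_key=A81: assignee=NULL, reviewer=NULL, fallback_owner=Omar → Omar
row_key=A88: assignee=NULL, reviewer=Kai → Kai
row_key=A93: assignee=NULL, reviewer=NULL, fallback_owner=Lena → Lena
row_key=A94: assignee=NULL, reviewer=NULL, fallback_owner=Omar → Omar
row_key=A96: assignee=NULL, reviewer=Farah → Farah

Yara, Hiro, Vik, Diego, Uma, Omar, Kai, Lena, Omar, Farah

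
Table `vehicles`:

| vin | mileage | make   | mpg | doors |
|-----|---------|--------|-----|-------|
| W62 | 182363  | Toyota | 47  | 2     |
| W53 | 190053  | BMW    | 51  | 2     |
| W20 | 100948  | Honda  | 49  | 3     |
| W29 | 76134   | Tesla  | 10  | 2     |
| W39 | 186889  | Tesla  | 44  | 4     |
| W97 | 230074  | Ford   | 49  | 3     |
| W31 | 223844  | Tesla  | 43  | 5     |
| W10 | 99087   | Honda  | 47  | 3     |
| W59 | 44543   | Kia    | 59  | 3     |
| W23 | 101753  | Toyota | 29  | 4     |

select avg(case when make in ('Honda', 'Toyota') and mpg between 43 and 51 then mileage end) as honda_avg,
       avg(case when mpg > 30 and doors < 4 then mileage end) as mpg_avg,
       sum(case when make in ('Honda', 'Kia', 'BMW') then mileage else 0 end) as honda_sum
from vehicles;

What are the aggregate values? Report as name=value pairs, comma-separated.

honda_avg=127466, mpg_avg=141178, honda_sum=434631

[honda_avg: make in ('Honda', 'Toyota') and mpg between 43 and 51]
vin=W62: ✓ → 182363
vin=W53: ✗
vin=W20: ✓ → 100948
vin=W29: ✗
vin=W39: ✗
vin=W97: ✗
vin=W31: ✗
vin=W10: ✓ → 99087
vin=W59: ✗
vin=W23: ✗
honda_avg = (182363 + 100948 + 99087) / 3 = 127466
—
[mpg_avg: mpg > 30 and doors < 4]
vin=W62: ✓ → 182363
vin=W53: ✓ → 190053
vin=W20: ✓ → 100948
vin=W29: ✗
vin=W39: ✗
vin=W97: ✓ → 230074
vin=W31: ✗
vin=W10: ✓ → 99087
vin=W59: ✓ → 44543
vin=W23: ✗
mpg_avg = (182363 + 190053 + 100948 + 230074 + 99087 + 44543) / 6 = 141178
—
[honda_sum: make in ('Honda', 'Kia', 'BMW')]
vin=W62: ✗
vin=W53: ✓ → 190053
vin=W20: ✓ → 100948
vin=W29: ✗
vin=W39: ✗
vin=W97: ✗
vin=W31: ✗
vin=W10: ✓ → 99087
vin=W59: ✓ → 44543
vin=W23: ✗
honda_sum = 190053 + 100948 + 99087 + 44543 = 434631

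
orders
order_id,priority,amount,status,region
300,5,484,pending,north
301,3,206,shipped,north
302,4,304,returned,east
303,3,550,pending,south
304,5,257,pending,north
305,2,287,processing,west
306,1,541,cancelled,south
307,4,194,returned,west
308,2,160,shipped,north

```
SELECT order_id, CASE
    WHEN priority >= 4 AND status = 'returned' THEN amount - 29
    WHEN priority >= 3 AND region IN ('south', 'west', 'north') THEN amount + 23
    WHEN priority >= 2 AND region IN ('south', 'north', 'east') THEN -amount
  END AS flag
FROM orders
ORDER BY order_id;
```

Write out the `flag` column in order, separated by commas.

507, 229, 275, 573, 280, NULL, NULL, 165, -160

order_id=300: priority >= 3 AND region IN ('south', 'west', 'north') → 507
order_id=301: priority >= 3 AND region IN ('south', 'west', 'north') → 229
order_id=302: priority >= 4 AND status = 'returned' → 275
order_id=303: priority >= 3 AND region IN ('south', 'west', 'north') → 573
order_id=304: priority >= 3 AND region IN ('south', 'west', 'north') → 280
order_id=305: (no match → NULL) → NULL
order_id=306: (no match → NULL) → NULL
order_id=307: priority >= 4 AND status = 'returned' → 165
order_id=308: priority >= 2 AND region IN ('south', 'north', 'east') → -160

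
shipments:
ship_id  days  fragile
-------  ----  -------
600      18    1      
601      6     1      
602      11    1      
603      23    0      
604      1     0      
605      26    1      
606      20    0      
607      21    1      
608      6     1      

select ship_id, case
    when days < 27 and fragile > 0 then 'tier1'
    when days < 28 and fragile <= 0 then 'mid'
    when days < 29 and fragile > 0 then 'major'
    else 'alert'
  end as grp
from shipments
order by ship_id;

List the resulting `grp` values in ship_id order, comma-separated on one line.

ship_id=600: days < 27 and fragile > 0 → tier1
ship_id=601: days < 27 and fragile > 0 → tier1
ship_id=602: days < 27 and fragile > 0 → tier1
ship_id=603: days < 28 and fragile <= 0 → mid
ship_id=604: days < 28 and fragile <= 0 → mid
ship_id=605: days < 27 and fragile > 0 → tier1
ship_id=606: days < 28 and fragile <= 0 → mid
ship_id=607: days < 27 and fragile > 0 → tier1
ship_id=608: days < 27 and fragile > 0 → tier1

tier1, tier1, tier1, mid, mid, tier1, mid, tier1, tier1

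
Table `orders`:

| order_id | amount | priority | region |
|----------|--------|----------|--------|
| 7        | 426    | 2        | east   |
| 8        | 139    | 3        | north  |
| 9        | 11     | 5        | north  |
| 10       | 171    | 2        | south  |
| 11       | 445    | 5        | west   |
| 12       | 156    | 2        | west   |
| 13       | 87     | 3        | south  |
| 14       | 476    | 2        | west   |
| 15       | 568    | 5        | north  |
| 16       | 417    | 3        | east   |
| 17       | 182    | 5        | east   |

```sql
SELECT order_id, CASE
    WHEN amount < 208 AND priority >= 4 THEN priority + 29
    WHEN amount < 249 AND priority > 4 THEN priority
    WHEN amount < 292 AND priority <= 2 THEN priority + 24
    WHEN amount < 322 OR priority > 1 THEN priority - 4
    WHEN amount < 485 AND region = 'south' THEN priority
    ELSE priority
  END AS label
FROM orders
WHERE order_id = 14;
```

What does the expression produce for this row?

-2

order_id = 14: amount=476, priority=2, region=west.
amount < 208 AND priority >= 4 → false
amount < 249 AND priority > 4 → false
amount < 292 AND priority <= 2 → false
amount < 322 OR priority > 1 → true → -2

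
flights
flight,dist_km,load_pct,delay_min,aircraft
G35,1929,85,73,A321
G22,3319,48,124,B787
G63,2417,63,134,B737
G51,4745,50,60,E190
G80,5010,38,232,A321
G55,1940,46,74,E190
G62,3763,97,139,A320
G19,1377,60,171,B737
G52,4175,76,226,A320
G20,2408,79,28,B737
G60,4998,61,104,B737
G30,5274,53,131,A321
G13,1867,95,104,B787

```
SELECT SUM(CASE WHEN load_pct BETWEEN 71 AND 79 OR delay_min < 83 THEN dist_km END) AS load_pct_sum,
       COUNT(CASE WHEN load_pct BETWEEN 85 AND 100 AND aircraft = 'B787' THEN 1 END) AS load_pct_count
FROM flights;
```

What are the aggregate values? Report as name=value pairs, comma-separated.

load_pct_sum=15197, load_pct_count=1

[load_pct_sum: load_pct BETWEEN 71 AND 79 OR delay_min < 83]
flight=G35: ✓ → 1929
flight=G22: ✗
flight=G63: ✗
flight=G51: ✓ → 4745
flight=G80: ✗
flight=G55: ✓ → 1940
flight=G62: ✗
flight=G19: ✗
flight=G52: ✓ → 4175
flight=G20: ✓ → 2408
flight=G60: ✗
flight=G30: ✗
flight=G13: ✗
load_pct_sum = 1929 + 4745 + 1940 + 4175 + 2408 = 15197
—
[load_pct_count: load_pct BETWEEN 85 AND 100 AND aircraft = 'B787']
flight=G35: ✗
flight=G22: ✗
flight=G63: ✗
flight=G51: ✗
flight=G80: ✗
flight=G55: ✗
flight=G62: ✗
flight=G19: ✗
flight=G52: ✗
flight=G20: ✗
flight=G60: ✗
flight=G30: ✗
flight=G13: ✓ → 1
load_pct_count = COUNT(1) = 1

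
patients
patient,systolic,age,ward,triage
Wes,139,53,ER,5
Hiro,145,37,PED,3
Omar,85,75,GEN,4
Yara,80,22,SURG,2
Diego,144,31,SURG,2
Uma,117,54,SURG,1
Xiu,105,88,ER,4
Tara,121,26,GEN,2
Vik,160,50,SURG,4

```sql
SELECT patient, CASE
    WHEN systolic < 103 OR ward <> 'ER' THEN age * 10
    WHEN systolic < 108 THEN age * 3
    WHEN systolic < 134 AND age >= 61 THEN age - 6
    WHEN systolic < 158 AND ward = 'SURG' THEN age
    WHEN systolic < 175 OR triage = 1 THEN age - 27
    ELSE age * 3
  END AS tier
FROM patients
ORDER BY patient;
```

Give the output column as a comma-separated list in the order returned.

patient=Diego: systolic < 103 OR ward <> 'ER' → 310
patient=Hiro: systolic < 103 OR ward <> 'ER' → 370
patient=Omar: systolic < 103 OR ward <> 'ER' → 750
patient=Tara: systolic < 103 OR ward <> 'ER' → 260
patient=Uma: systolic < 103 OR ward <> 'ER' → 540
patient=Vik: systolic < 103 OR ward <> 'ER' → 500
patient=Wes: systolic < 175 OR triage = 1 → 26
patient=Xiu: systolic < 108 → 264
patient=Yara: systolic < 103 OR ward <> 'ER' → 220

310, 370, 750, 260, 540, 500, 26, 264, 220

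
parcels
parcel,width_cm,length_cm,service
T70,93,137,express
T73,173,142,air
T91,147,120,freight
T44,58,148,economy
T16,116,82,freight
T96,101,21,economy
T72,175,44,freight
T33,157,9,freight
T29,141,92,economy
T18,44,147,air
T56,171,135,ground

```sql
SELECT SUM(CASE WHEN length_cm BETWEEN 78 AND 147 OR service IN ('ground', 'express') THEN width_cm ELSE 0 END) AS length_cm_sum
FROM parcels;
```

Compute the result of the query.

parcel=T70: ✓ → 93
parcel=T73: ✓ → 173
parcel=T91: ✓ → 147
parcel=T44: ✗
parcel=T16: ✓ → 116
parcel=T96: ✗
parcel=T72: ✗
parcel=T33: ✗
parcel=T29: ✓ → 141
parcel=T18: ✓ → 44
parcel=T56: ✓ → 171
length_cm_sum = 93 + 173 + 147 + 116 + 141 + 44 + 171 = 885

885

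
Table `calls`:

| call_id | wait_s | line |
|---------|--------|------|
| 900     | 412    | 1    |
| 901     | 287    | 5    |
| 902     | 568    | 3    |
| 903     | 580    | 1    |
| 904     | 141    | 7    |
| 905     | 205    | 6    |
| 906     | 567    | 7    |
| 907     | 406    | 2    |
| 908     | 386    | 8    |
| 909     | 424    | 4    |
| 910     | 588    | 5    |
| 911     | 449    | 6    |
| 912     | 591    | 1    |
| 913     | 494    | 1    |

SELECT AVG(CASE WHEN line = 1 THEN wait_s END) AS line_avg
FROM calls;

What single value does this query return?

519.25

call_id=900: ✓ → 412
call_id=901: ✗
call_id=902: ✗
call_id=903: ✓ → 580
call_id=904: ✗
call_id=905: ✗
call_id=906: ✗
call_id=907: ✗
call_id=908: ✗
call_id=909: ✗
call_id=910: ✗
call_id=911: ✗
call_id=912: ✓ → 591
call_id=913: ✓ → 494
line_avg = (412 + 580 + 591 + 494) / 4 = 519.25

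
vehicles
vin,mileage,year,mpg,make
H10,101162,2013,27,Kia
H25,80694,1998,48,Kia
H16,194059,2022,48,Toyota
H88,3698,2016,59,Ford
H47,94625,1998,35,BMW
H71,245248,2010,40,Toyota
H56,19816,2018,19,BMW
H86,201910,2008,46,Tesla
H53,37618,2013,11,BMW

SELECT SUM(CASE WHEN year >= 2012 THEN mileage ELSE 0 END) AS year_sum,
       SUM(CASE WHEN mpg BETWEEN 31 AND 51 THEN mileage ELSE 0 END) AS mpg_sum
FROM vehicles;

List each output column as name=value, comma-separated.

[year_sum: year >= 2012]
vin=H10: ✓ → 101162
vin=H25: ✗
vin=H16: ✓ → 194059
vin=H88: ✓ → 3698
vin=H47: ✗
vin=H71: ✗
vin=H56: ✓ → 19816
vin=H86: ✗
vin=H53: ✓ → 37618
year_sum = 101162 + 194059 + 3698 + 19816 + 37618 = 356353
—
[mpg_sum: mpg BETWEEN 31 AND 51]
vin=H10: ✗
vin=H25: ✓ → 80694
vin=H16: ✓ → 194059
vin=H88: ✗
vin=H47: ✓ → 94625
vin=H71: ✓ → 245248
vin=H56: ✗
vin=H86: ✓ → 201910
vin=H53: ✗
mpg_sum = 80694 + 194059 + 94625 + 245248 + 201910 = 816536

year_sum=356353, mpg_sum=816536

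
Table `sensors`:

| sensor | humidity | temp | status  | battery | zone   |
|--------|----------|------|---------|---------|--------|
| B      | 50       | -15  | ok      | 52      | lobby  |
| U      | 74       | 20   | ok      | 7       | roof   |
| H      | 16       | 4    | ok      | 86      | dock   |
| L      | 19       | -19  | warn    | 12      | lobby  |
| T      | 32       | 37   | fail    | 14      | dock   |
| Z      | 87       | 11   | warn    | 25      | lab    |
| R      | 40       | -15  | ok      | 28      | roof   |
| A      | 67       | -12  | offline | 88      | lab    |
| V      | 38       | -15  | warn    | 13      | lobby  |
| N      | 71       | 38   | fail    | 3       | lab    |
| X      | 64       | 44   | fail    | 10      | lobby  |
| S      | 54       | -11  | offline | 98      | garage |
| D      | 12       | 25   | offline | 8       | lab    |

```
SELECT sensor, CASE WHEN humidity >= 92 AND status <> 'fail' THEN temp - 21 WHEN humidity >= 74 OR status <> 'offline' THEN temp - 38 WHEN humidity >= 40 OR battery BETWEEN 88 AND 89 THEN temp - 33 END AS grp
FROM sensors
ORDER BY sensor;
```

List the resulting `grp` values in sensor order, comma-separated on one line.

sensor=A: humidity >= 40 OR battery BETWEEN 88 AND 89 → -45
sensor=B: humidity >= 74 OR status <> 'offline' → -53
sensor=D: (no match → NULL) → NULL
sensor=H: humidity >= 74 OR status <> 'offline' → -34
sensor=L: humidity >= 74 OR status <> 'offline' → -57
sensor=N: humidity >= 74 OR status <> 'offline' → 0
sensor=R: humidity >= 74 OR status <> 'offline' → -53
sensor=S: humidity >= 40 OR battery BETWEEN 88 AND 89 → -44
sensor=T: humidity >= 74 OR status <> 'offline' → -1
sensor=U: humidity >= 74 OR status <> 'offline' → -18
sensor=V: humidity >= 74 OR status <> 'offline' → -53
sensor=X: humidity >= 74 OR status <> 'offline' → 6
sensor=Z: humidity >= 74 OR status <> 'offline' → -27

-45, -53, NULL, -34, -57, 0, -53, -44, -1, -18, -53, 6, -27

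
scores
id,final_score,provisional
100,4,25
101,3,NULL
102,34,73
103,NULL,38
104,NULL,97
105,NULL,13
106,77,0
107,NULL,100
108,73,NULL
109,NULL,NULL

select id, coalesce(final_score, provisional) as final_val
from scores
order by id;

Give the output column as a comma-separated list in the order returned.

4, 3, 34, 38, 97, 13, 77, 100, 73, NULL

id=100: final_score=4 → 4
id=101: final_score=3 → 3
id=102: final_score=34 → 34
id=103: final_score=NULL, provisional=38 → 38
id=104: final_score=NULL, provisional=97 → 97
id=105: final_score=NULL, provisional=13 → 13
id=106: final_score=77 → 77
id=107: final_score=NULL, provisional=100 → 100
id=108: final_score=73 → 73
id=109: final_score=NULL, provisional=NULL (all NULL) → NULL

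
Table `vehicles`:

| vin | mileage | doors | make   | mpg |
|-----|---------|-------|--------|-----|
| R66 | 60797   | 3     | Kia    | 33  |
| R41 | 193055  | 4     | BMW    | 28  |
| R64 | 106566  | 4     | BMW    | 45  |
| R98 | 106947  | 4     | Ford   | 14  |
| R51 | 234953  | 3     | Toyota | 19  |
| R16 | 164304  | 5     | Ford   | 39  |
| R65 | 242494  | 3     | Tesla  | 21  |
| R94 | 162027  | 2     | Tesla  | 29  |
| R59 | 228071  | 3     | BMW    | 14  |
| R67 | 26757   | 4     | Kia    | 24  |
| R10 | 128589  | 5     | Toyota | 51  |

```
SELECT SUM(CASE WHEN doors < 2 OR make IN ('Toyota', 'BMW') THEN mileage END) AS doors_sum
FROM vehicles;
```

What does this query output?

891234

vin=R66: ✗
vin=R41: ✓ → 193055
vin=R64: ✓ → 106566
vin=R98: ✗
vin=R51: ✓ → 234953
vin=R16: ✗
vin=R65: ✗
vin=R94: ✗
vin=R59: ✓ → 228071
vin=R67: ✗
vin=R10: ✓ → 128589
doors_sum = 193055 + 106566 + 234953 + 228071 + 128589 = 891234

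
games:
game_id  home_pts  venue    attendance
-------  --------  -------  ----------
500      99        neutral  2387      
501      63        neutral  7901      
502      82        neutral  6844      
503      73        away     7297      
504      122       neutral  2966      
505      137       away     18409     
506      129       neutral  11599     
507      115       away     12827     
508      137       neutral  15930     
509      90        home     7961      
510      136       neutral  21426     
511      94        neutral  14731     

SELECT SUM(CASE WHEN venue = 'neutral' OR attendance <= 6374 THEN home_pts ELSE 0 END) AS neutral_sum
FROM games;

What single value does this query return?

game_id=500: ✓ → 99
game_id=501: ✓ → 63
game_id=502: ✓ → 82
game_id=503: ✗
game_id=504: ✓ → 122
game_id=505: ✗
game_id=506: ✓ → 129
game_id=507: ✗
game_id=508: ✓ → 137
game_id=509: ✗
game_id=510: ✓ → 136
game_id=511: ✓ → 94
neutral_sum = 99 + 63 + 82 + 122 + 129 + 137 + 136 + 94 = 862

862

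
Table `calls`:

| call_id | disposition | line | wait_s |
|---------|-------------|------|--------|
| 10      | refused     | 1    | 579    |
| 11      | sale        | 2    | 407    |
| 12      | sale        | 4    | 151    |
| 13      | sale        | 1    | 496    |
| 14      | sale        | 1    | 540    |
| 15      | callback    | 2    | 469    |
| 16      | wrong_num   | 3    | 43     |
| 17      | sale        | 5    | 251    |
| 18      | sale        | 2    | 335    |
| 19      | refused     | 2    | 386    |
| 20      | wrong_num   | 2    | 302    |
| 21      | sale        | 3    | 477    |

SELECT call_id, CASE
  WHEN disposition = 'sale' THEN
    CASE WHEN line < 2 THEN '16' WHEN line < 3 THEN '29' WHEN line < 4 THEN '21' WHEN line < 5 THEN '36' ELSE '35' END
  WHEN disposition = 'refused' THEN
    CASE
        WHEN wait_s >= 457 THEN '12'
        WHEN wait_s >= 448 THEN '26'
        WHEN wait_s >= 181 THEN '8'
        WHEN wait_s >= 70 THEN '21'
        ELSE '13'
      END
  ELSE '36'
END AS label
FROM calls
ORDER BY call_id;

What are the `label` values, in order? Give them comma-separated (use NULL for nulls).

12, 29, 36, 16, 16, 36, 36, 35, 29, 8, 36, 21

call_id=10: disposition='refused' → inner[wait_s >= 457] → 12
call_id=11: disposition='sale' → inner[line < 3] → 29
call_id=12: disposition='sale' → inner[line < 5] → 36
call_id=13: disposition='sale' → inner[line < 2] → 16
call_id=14: disposition='sale' → inner[line < 2] → 16
call_id=15: disposition='callback' → outer ELSE → 36
call_id=16: disposition='wrong_num' → outer ELSE → 36
call_id=17: disposition='sale' → inner[ELSE] → 35
call_id=18: disposition='sale' → inner[line < 3] → 29
call_id=19: disposition='refused' → inner[wait_s >= 181] → 8
call_id=20: disposition='wrong_num' → outer ELSE → 36
call_id=21: disposition='sale' → inner[line < 4] → 21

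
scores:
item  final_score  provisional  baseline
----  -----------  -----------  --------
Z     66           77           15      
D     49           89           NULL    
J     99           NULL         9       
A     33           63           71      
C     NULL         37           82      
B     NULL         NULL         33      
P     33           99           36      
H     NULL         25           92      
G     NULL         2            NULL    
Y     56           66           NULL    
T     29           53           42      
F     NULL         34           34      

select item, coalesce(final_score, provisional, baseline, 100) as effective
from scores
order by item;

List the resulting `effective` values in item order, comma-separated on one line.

33, 33, 37, 49, 34, 2, 25, 99, 33, 29, 56, 66

item=A: final_score=33 → 33
item=B: final_score=NULL, provisional=NULL, baseline=33 → 33
item=C: final_score=NULL, provisional=37 → 37
item=D: final_score=49 → 49
item=F: final_score=NULL, provisional=34 → 34
item=G: final_score=NULL, provisional=2 → 2
item=H: final_score=NULL, provisional=25 → 25
item=J: final_score=99 → 99
item=P: final_score=33 → 33
item=T: final_score=29 → 29
item=Y: final_score=56 → 56
item=Z: final_score=66 → 66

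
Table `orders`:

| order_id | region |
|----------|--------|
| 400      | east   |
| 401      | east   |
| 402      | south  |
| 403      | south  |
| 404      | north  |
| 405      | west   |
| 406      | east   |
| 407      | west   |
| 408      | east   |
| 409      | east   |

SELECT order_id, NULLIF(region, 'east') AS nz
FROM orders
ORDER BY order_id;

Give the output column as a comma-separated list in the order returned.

order_id=400: region=east vs east: equal → NULL
order_id=401: region=east vs east: equal → NULL
order_id=402: region=south vs east: differ → south
order_id=403: region=south vs east: differ → south
order_id=404: region=north vs east: differ → north
order_id=405: region=west vs east: differ → west
order_id=406: region=east vs east: equal → NULL
order_id=407: region=west vs east: differ → west
order_id=408: region=east vs east: equal → NULL
order_id=409: region=east vs east: equal → NULL

NULL, NULL, south, south, north, west, NULL, west, NULL, NULL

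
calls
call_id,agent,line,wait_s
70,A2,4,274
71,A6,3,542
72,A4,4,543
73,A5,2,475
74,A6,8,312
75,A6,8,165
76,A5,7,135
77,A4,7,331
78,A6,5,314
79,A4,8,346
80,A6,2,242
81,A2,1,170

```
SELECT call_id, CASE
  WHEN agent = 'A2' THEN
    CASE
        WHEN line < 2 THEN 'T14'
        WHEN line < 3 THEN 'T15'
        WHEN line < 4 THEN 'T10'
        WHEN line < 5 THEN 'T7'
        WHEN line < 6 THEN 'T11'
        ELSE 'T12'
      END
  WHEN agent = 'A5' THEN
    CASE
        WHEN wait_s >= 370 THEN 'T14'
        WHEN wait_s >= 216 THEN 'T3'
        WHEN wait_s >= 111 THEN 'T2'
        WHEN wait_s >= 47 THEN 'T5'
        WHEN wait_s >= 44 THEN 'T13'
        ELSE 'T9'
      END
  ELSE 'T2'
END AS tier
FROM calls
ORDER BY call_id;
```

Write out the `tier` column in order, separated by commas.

T7, T2, T2, T14, T2, T2, T2, T2, T2, T2, T2, T14

call_id=70: agent='A2' → inner[line < 5] → T7
call_id=71: agent='A6' → outer ELSE → T2
call_id=72: agent='A4' → outer ELSE → T2
call_id=73: agent='A5' → inner[wait_s >= 370] → T14
call_id=74: agent='A6' → outer ELSE → T2
call_id=75: agent='A6' → outer ELSE → T2
call_id=76: agent='A5' → inner[wait_s >= 111] → T2
call_id=77: agent='A4' → outer ELSE → T2
call_id=78: agent='A6' → outer ELSE → T2
call_id=79: agent='A4' → outer ELSE → T2
call_id=80: agent='A6' → outer ELSE → T2
call_id=81: agent='A2' → inner[line < 2] → T14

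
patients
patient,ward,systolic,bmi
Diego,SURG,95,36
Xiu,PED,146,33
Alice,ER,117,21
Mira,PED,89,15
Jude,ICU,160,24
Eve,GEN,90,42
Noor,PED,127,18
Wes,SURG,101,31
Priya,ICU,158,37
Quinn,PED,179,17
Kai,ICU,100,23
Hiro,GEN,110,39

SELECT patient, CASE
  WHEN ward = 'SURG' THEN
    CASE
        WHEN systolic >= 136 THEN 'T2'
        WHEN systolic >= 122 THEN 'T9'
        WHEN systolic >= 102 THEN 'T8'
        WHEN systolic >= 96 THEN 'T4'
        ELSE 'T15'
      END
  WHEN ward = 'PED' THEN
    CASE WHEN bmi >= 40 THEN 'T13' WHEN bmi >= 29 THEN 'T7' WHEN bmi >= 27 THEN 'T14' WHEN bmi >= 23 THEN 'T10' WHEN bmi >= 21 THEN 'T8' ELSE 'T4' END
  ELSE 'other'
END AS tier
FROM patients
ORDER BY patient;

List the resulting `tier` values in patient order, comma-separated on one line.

other, T15, other, other, other, other, T4, T4, other, T4, T4, T7

patient=Alice: ward='ER' → outer ELSE → other
patient=Diego: ward='SURG' → inner[ELSE] → T15
patient=Eve: ward='GEN' → outer ELSE → other
patient=Hiro: ward='GEN' → outer ELSE → other
patient=Jude: ward='ICU' → outer ELSE → other
patient=Kai: ward='ICU' → outer ELSE → other
patient=Mira: ward='PED' → inner[ELSE] → T4
patient=Noor: ward='PED' → inner[ELSE] → T4
patient=Priya: ward='ICU' → outer ELSE → other
patient=Quinn: ward='PED' → inner[ELSE] → T4
patient=Wes: ward='SURG' → inner[systolic >= 96] → T4
patient=Xiu: ward='PED' → inner[bmi >= 29] → T7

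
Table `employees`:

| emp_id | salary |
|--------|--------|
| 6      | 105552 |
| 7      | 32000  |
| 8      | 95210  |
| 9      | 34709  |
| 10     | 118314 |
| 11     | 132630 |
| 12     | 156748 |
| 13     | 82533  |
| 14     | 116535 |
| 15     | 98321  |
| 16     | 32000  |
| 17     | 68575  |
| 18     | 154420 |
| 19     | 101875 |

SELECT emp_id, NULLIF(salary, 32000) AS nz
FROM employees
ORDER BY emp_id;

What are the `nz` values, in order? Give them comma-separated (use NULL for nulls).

105552, NULL, 95210, 34709, 118314, 132630, 156748, 82533, 116535, 98321, NULL, 68575, 154420, 101875

emp_id=6: salary=105552 vs 32000: differ → 105552
emp_id=7: salary=32000 vs 32000: equal → NULL
emp_id=8: salary=95210 vs 32000: differ → 95210
emp_id=9: salary=34709 vs 32000: differ → 34709
emp_id=10: salary=118314 vs 32000: differ → 118314
emp_id=11: salary=132630 vs 32000: differ → 132630
emp_id=12: salary=156748 vs 32000: differ → 156748
emp_id=13: salary=82533 vs 32000: differ → 82533
emp_id=14: salary=116535 vs 32000: differ → 116535
emp_id=15: salary=98321 vs 32000: differ → 98321
emp_id=16: salary=32000 vs 32000: equal → NULL
emp_id=17: salary=68575 vs 32000: differ → 68575
emp_id=18: salary=154420 vs 32000: differ → 154420
emp_id=19: salary=101875 vs 32000: differ → 101875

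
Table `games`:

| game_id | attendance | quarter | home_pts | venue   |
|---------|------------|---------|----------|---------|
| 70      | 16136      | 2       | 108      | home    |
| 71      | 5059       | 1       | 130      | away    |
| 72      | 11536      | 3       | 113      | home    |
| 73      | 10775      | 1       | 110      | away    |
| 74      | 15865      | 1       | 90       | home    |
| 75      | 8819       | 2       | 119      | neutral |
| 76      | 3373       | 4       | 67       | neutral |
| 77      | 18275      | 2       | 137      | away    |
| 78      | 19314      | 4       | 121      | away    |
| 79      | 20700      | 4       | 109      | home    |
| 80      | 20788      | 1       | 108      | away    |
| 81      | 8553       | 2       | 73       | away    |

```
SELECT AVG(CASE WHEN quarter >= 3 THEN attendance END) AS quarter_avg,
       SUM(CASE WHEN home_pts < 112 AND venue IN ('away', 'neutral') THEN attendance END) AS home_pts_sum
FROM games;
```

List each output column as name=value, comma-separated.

[quarter_avg: quarter >= 3]
game_id=70: ✗
game_id=71: ✗
game_id=72: ✓ → 11536
game_id=73: ✗
game_id=74: ✗
game_id=75: ✗
game_id=76: ✓ → 3373
game_id=77: ✗
game_id=78: ✓ → 19314
game_id=79: ✓ → 20700
game_id=80: ✗
game_id=81: ✗
quarter_avg = (11536 + 3373 + 19314 + 20700) / 4 = 13730.75
—
[home_pts_sum: home_pts < 112 AND venue IN ('away', 'neutral')]
game_id=70: ✗
game_id=71: ✗
game_id=72: ✗
game_id=73: ✓ → 10775
game_id=74: ✗
game_id=75: ✗
game_id=76: ✓ → 3373
game_id=77: ✗
game_id=78: ✗
game_id=79: ✗
game_id=80: ✓ → 20788
game_id=81: ✓ → 8553
home_pts_sum = 10775 + 3373 + 20788 + 8553 = 43489

quarter_avg=13730.75, home_pts_sum=43489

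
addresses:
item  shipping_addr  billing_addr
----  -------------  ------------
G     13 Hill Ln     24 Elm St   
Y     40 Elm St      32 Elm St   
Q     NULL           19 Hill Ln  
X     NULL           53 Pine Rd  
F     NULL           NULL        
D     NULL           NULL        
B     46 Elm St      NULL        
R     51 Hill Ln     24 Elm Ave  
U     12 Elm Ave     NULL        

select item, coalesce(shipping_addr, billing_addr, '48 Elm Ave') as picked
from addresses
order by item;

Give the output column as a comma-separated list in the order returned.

item=B: shipping_addr=46 Elm St → 46 Elm St
item=D: shipping_addr=NULL, billing_addr=NULL, → literal 48 Elm Ave → 48 Elm Ave
item=F: shipping_addr=NULL, billing_addr=NULL, → literal 48 Elm Ave → 48 Elm Ave
item=G: shipping_addr=13 Hill Ln → 13 Hill Ln
item=Q: shipping_addr=NULL, billing_addr=19 Hill Ln → 19 Hill Ln
item=R: shipping_addr=51 Hill Ln → 51 Hill Ln
item=U: shipping_addr=12 Elm Ave → 12 Elm Ave
item=X: shipping_addr=NULL, billing_addr=53 Pine Rd → 53 Pine Rd
item=Y: shipping_addr=40 Elm St → 40 Elm St

46 Elm St, 48 Elm Ave, 48 Elm Ave, 13 Hill Ln, 19 Hill Ln, 51 Hill Ln, 12 Elm Ave, 53 Pine Rd, 40 Elm St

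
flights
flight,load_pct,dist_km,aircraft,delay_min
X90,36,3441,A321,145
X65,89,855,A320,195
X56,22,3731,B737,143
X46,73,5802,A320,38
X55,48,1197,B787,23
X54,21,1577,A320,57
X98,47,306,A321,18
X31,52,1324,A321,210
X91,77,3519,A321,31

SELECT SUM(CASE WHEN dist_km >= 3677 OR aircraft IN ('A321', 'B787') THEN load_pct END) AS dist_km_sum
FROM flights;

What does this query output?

flight=X90: ✓ → 36
flight=X65: ✗
flight=X56: ✓ → 22
flight=X46: ✓ → 73
flight=X55: ✓ → 48
flight=X54: ✗
flight=X98: ✓ → 47
flight=X31: ✓ → 52
flight=X91: ✓ → 77
dist_km_sum = 36 + 22 + 73 + 48 + 47 + 52 + 77 = 355

355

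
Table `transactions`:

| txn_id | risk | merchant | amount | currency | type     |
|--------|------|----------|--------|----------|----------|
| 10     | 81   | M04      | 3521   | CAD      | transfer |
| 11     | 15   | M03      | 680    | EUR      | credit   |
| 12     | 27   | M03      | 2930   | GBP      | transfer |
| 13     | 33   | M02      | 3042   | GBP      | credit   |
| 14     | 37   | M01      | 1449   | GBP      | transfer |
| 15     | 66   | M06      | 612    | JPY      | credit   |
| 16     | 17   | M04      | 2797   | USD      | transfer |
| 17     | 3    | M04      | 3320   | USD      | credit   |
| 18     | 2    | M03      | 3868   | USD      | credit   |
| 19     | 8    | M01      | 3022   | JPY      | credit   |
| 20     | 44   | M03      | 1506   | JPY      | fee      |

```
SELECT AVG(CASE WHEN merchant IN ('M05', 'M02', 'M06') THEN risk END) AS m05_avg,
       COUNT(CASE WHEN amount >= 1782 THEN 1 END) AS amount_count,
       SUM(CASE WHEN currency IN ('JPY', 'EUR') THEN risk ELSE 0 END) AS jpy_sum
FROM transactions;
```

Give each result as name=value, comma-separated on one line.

[m05_avg: merchant IN ('M05', 'M02', 'M06')]
txn_id=10: ✗
txn_id=11: ✗
txn_id=12: ✗
txn_id=13: ✓ → 33
txn_id=14: ✗
txn_id=15: ✓ → 66
txn_id=16: ✗
txn_id=17: ✗
txn_id=18: ✗
txn_id=19: ✗
txn_id=20: ✗
m05_avg = (33 + 66) / 2 = 49.5
—
[amount_count: amount >= 1782]
txn_id=10: ✓ → 1
txn_id=11: ✗
txn_id=12: ✓ → 1
txn_id=13: ✓ → 1
txn_id=14: ✗
txn_id=15: ✗
txn_id=16: ✓ → 1
txn_id=17: ✓ → 1
txn_id=18: ✓ → 1
txn_id=19: ✓ → 1
txn_id=20: ✗
amount_count = COUNT(1, 1, 1, 1, 1, 1, 1) = 7
—
[jpy_sum: currency IN ('JPY', 'EUR')]
txn_id=10: ✗
txn_id=11: ✓ → 15
txn_id=12: ✗
txn_id=13: ✗
txn_id=14: ✗
txn_id=15: ✓ → 66
txn_id=16: ✗
txn_id=17: ✗
txn_id=18: ✗
txn_id=19: ✓ → 8
txn_id=20: ✓ → 44
jpy_sum = 15 + 66 + 8 + 44 = 133

m05_avg=49.5, amount_count=7, jpy_sum=133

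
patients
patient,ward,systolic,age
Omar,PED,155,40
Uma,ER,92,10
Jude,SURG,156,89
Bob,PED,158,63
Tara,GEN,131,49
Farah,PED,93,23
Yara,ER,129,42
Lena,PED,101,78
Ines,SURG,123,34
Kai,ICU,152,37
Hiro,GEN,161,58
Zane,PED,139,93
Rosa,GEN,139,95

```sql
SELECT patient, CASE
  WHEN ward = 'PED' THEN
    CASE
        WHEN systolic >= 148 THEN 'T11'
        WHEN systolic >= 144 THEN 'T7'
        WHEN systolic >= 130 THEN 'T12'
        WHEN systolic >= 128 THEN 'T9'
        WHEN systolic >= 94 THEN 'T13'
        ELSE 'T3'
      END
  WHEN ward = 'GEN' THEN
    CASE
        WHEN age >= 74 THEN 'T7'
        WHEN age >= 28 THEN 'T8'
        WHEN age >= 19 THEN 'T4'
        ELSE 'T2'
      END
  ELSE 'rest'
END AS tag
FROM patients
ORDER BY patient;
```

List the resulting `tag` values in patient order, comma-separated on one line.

T11, T3, T8, rest, rest, rest, T13, T11, T7, T8, rest, rest, T12

patient=Bob: ward='PED' → inner[systolic >= 148] → T11
patient=Farah: ward='PED' → inner[ELSE] → T3
patient=Hiro: ward='GEN' → inner[age >= 28] → T8
patient=Ines: ward='SURG' → outer ELSE → rest
patient=Jude: ward='SURG' → outer ELSE → rest
patient=Kai: ward='ICU' → outer ELSE → rest
patient=Lena: ward='PED' → inner[systolic >= 94] → T13
patient=Omar: ward='PED' → inner[systolic >= 148] → T11
patient=Rosa: ward='GEN' → inner[age >= 74] → T7
patient=Tara: ward='GEN' → inner[age >= 28] → T8
patient=Uma: ward='ER' → outer ELSE → rest
patient=Yara: ward='ER' → outer ELSE → rest
patient=Zane: ward='PED' → inner[systolic >= 130] → T12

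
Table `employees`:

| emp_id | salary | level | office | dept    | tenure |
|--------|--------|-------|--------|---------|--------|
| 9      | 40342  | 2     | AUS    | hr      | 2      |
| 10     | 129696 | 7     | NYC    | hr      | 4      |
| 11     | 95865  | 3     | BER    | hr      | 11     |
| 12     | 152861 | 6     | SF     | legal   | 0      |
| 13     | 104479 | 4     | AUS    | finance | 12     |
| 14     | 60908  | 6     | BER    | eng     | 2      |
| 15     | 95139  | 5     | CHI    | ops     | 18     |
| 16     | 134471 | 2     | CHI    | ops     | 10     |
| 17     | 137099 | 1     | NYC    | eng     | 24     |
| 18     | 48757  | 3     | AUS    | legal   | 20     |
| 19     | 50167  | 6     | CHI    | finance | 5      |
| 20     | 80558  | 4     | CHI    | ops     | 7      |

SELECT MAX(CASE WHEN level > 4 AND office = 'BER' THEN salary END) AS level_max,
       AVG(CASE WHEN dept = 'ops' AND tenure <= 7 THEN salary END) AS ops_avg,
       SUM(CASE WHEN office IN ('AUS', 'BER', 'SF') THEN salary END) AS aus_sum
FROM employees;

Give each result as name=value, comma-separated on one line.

[level_max: level > 4 AND office = 'BER']
emp_id=9: ✗
emp_id=10: ✗
emp_id=11: ✗
emp_id=12: ✗
emp_id=13: ✗
emp_id=14: ✓ → 60908
emp_id=15: ✗
emp_id=16: ✗
emp_id=17: ✗
emp_id=18: ✗
emp_id=19: ✗
emp_id=20: ✗
level_max = MAX(60908) = 60908
—
[ops_avg: dept = 'ops' AND tenure <= 7]
emp_id=9: ✗
emp_id=10: ✗
emp_id=11: ✗
emp_id=12: ✗
emp_id=13: ✗
emp_id=14: ✗
emp_id=15: ✗
emp_id=16: ✗
emp_id=17: ✗
emp_id=18: ✗
emp_id=19: ✗
emp_id=20: ✓ → 80558
ops_avg = 80558
—
[aus_sum: office IN ('AUS', 'BER', 'SF')]
emp_id=9: ✓ → 40342
emp_id=10: ✗
emp_id=11: ✓ → 95865
emp_id=12: ✓ → 152861
emp_id=13: ✓ → 104479
emp_id=14: ✓ → 60908
emp_id=15: ✗
emp_id=16: ✗
emp_id=17: ✗
emp_id=18: ✓ → 48757
emp_id=19: ✗
emp_id=20: ✗
aus_sum = 40342 + 95865 + 152861 + 104479 + 60908 + 48757 = 503212

level_max=60908, ops_avg=80558, aus_sum=503212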